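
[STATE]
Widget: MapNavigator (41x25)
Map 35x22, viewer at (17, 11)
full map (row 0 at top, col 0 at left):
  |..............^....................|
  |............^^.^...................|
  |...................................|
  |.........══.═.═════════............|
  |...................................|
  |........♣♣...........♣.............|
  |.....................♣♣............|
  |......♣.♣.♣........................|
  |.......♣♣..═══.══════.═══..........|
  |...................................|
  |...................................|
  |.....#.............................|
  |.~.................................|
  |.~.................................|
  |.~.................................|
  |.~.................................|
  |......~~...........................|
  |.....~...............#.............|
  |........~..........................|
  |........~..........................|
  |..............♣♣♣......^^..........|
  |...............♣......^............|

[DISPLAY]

                                         
   ..............^....................   
   ............^^.^...................   
   ...................................   
   .........══.═.═════════............   
   ...................................   
   ........♣♣...........♣.............   
   .....................♣♣............   
   ......♣.♣.♣........................   
   .......♣♣..═══.══════.═══..........   
   ...................................   
   ...................................   
   .....#...........@.................   
   .~.................................   
   .~.................................   
   .~.................................   
   .~.................................   
   ......~~...........................   
   .....~...............#.............   
   ........~..........................   
   ........~..........................   
   ..............♣♣♣......^^..........   
   ...............♣......^............   
                                         
                                         


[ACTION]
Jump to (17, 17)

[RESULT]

   ........♣♣...........♣.............   
   .....................♣♣............   
   ......♣.♣.♣........................   
   .......♣♣..═══.══════.═══..........   
   ...................................   
   ...................................   
   .....#.............................   
   .~.................................   
   .~.................................   
   .~.................................   
   .~.................................   
   ......~~...........................   
   .....~...........@...#.............   
   ........~..........................   
   ........~..........................   
   ..............♣♣♣......^^..........   
   ...............♣......^............   
                                         
                                         
                                         
                                         
                                         
                                         
                                         
                                         


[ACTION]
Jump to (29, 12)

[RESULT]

.....^....................               
...^^.^...................               
..........................               
══.═.═════════............               
..........................               
♣...........♣.............               
............♣♣............               
.♣........................               
..═══.══════.═══..........               
..........................               
..........................               
..........................               
....................@.....               
..........................               
..........................               
..........................               
..........................               
............#.............               
..........................               
..........................               
.....♣♣♣......^^..........               
......♣......^............               
                                         
                                         
                                         


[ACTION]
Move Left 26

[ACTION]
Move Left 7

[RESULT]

                    ..............^......
                    ............^^.^.....
                    .....................
                    .........══.═.═══════
                    .....................
                    ........♣♣...........
                    .....................
                    ......♣.♣.♣..........
                    .......♣♣..═══.══════
                    .....................
                    .....................
                    .....#...............
                    @~...................
                    .~...................
                    .~...................
                    .~...................
                    ......~~.............
                    .....~...............
                    ........~............
                    ........~............
                    ..............♣♣♣....
                    ...............♣.....
                                         
                                         
                                         


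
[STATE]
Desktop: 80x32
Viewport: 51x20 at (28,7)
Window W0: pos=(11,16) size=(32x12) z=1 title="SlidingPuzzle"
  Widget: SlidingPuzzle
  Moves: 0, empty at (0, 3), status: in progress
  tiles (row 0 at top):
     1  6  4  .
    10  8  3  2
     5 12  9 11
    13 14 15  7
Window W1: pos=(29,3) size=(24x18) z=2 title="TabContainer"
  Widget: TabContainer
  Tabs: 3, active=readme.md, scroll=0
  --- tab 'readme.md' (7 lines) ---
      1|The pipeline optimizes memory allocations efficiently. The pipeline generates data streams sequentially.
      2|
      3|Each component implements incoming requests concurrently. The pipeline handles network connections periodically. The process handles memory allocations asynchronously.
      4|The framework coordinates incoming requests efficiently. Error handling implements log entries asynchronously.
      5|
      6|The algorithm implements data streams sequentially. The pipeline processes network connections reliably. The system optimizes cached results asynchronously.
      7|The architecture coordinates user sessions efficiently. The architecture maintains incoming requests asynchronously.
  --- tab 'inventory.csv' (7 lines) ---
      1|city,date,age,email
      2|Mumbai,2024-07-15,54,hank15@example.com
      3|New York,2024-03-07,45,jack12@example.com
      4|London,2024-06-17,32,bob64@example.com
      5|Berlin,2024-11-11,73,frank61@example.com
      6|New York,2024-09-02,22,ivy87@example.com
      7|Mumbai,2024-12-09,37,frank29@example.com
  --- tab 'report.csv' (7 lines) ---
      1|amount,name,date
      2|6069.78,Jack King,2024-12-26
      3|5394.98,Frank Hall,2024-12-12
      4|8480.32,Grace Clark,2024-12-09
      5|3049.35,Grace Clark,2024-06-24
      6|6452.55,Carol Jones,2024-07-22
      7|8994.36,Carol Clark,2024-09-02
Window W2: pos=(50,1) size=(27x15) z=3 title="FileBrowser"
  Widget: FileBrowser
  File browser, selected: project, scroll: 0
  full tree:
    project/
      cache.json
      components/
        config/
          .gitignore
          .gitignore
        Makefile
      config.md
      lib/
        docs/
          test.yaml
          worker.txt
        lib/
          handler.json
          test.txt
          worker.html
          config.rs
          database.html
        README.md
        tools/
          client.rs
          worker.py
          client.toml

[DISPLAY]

 ┃────────────────────┃    config.md            ┃  
 ┃The pipeline optimiz┃    [+] lib/             ┃  
 ┃                    ┃                         ┃  
 ┃Each component imple┃                         ┃  
 ┃The framework coordi┃                         ┃  
 ┃                    ┃                         ┃  
 ┃The algorithm implem┃                         ┃  
 ┃The architecture coo┃                         ┃  
 ┃                    ┗━━━━━━━━━━━━━━━━━━━━━━━━━┛  
━┃                      ┃                          
 ┃                      ┃                          
─┃                      ┃                          
─┃                      ┃                          
 ┗━━━━━━━━━━━━━━━━━━━━━━┛                          
────┤         ┃                                    
  2 │         ┃                                    
────┤         ┃                                    
 11 │         ┃                                    
────┤         ┃                                    
  7 │         ┃                                    


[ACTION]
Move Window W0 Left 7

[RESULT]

 ┃────────────────────┃    config.md            ┃  
 ┃The pipeline optimiz┃    [+] lib/             ┃  
 ┃                    ┃                         ┃  
 ┃Each component imple┃                         ┃  
 ┃The framework coordi┃                         ┃  
 ┃                    ┃                         ┃  
 ┃The algorithm implem┃                         ┃  
 ┃The architecture coo┃                         ┃  
 ┃                    ┗━━━━━━━━━━━━━━━━━━━━━━━━━┛  
━┃                      ┃                          
 ┃                      ┃                          
─┃                      ┃                          
 ┃                      ┃                          
 ┗━━━━━━━━━━━━━━━━━━━━━━┛                          
       ┃                                           
       ┃                                           
       ┃                                           
       ┃                                           
       ┃                                           
       ┃                                           


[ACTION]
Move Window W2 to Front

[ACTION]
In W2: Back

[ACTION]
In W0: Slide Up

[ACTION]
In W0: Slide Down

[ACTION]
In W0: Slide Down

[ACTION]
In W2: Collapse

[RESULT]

 ┃────────────────────┃                         ┃  
 ┃The pipeline optimiz┃                         ┃  
 ┃                    ┃                         ┃  
 ┃Each component imple┃                         ┃  
 ┃The framework coordi┃                         ┃  
 ┃                    ┃                         ┃  
 ┃The algorithm implem┃                         ┃  
 ┃The architecture coo┃                         ┃  
 ┃                    ┗━━━━━━━━━━━━━━━━━━━━━━━━━┛  
━┃                      ┃                          
 ┃                      ┃                          
─┃                      ┃                          
 ┃                      ┃                          
 ┗━━━━━━━━━━━━━━━━━━━━━━┛                          
       ┃                                           
       ┃                                           
       ┃                                           
       ┃                                           
       ┃                                           
       ┃                                           


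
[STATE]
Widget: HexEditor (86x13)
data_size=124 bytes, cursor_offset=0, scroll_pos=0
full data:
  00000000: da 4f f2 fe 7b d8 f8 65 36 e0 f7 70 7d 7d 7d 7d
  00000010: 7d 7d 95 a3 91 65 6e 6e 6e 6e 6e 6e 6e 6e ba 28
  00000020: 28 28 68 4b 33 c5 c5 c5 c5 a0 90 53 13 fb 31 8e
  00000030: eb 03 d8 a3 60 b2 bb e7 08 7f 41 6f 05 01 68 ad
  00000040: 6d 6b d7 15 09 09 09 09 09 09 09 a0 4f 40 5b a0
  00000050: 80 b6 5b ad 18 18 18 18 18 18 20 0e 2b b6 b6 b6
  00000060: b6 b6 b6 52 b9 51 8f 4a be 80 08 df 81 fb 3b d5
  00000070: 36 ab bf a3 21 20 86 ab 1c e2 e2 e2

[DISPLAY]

00000000  DA 4f f2 fe 7b d8 f8 65  36 e0 f7 70 7d 7d 7d 7d  |.O..{..e6..p}}}}|        
00000010  7d 7d 95 a3 91 65 6e 6e  6e 6e 6e 6e 6e 6e ba 28  |}}...ennnnnnnn.(|        
00000020  28 28 68 4b 33 c5 c5 c5  c5 a0 90 53 13 fb 31 8e  |((hK3......S..1.|        
00000030  eb 03 d8 a3 60 b2 bb e7  08 7f 41 6f 05 01 68 ad  |....`.....Ao..h.|        
00000040  6d 6b d7 15 09 09 09 09  09 09 09 a0 4f 40 5b a0  |mk..........O@[.|        
00000050  80 b6 5b ad 18 18 18 18  18 18 20 0e 2b b6 b6 b6  |..[....... .+...|        
00000060  b6 b6 b6 52 b9 51 8f 4a  be 80 08 df 81 fb 3b d5  |...R.Q.J......;.|        
00000070  36 ab bf a3 21 20 86 ab  1c e2 e2 e2              |6...! ......    |        
                                                                                      
                                                                                      
                                                                                      
                                                                                      
                                                                                      


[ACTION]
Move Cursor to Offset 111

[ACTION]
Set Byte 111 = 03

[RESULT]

00000000  da 4f f2 fe 7b d8 f8 65  36 e0 f7 70 7d 7d 7d 7d  |.O..{..e6..p}}}}|        
00000010  7d 7d 95 a3 91 65 6e 6e  6e 6e 6e 6e 6e 6e ba 28  |}}...ennnnnnnn.(|        
00000020  28 28 68 4b 33 c5 c5 c5  c5 a0 90 53 13 fb 31 8e  |((hK3......S..1.|        
00000030  eb 03 d8 a3 60 b2 bb e7  08 7f 41 6f 05 01 68 ad  |....`.....Ao..h.|        
00000040  6d 6b d7 15 09 09 09 09  09 09 09 a0 4f 40 5b a0  |mk..........O@[.|        
00000050  80 b6 5b ad 18 18 18 18  18 18 20 0e 2b b6 b6 b6  |..[....... .+...|        
00000060  b6 b6 b6 52 b9 51 8f 4a  be 80 08 df 81 fb 3b 03  |...R.Q.J......;.|        
00000070  36 ab bf a3 21 20 86 ab  1c e2 e2 e2              |6...! ......    |        
                                                                                      
                                                                                      
                                                                                      
                                                                                      
                                                                                      


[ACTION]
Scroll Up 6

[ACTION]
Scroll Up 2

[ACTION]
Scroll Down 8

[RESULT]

00000070  36 ab bf a3 21 20 86 ab  1c e2 e2 e2              |6...! ......    |        
                                                                                      
                                                                                      
                                                                                      
                                                                                      
                                                                                      
                                                                                      
                                                                                      
                                                                                      
                                                                                      
                                                                                      
                                                                                      
                                                                                      


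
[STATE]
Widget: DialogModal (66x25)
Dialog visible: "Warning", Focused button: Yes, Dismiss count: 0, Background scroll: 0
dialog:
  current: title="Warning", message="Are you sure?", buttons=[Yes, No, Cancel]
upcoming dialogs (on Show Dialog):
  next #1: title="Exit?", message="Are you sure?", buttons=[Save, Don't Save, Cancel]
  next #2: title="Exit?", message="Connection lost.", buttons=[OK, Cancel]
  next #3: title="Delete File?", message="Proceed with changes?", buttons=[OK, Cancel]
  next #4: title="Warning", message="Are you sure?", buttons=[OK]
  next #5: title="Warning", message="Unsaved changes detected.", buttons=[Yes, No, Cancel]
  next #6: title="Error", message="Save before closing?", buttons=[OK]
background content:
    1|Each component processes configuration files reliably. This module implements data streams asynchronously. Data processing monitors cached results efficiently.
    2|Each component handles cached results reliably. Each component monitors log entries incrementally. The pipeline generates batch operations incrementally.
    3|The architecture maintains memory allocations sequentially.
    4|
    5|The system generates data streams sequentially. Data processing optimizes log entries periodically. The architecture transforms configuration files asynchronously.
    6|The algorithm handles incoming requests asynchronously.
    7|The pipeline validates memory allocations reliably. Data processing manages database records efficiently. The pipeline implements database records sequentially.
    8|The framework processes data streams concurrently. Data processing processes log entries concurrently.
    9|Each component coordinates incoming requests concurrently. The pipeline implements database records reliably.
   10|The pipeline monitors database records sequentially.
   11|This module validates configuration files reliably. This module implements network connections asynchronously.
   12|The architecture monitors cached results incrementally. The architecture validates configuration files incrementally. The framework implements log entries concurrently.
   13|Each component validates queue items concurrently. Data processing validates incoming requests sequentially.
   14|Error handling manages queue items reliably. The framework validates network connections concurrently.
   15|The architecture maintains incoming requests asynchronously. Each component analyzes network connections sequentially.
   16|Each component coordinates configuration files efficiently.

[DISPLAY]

Each component processes configuration files reliably. This module
Each component handles cached results reliably. Each component mon
The architecture maintains memory allocations sequentially.       
                                                                  
The system generates data streams sequentially. Data processing op
The algorithm handles incoming requests asynchronously.           
The pipeline validates memory allocations reliably. Data processin
The framework processes data streams concurrently. Data processing
Each component coordinates incoming requests concurrently. The pip
The pipeline monitors database records sequentially.              
This module validates┌─────────────────────┐liably. This module im
The architecture moni│       Warning       │rementally. The archit
Each component valida│    Are you sure?    │ently. Data processing
Error handling manage│ [Yes]  No   Cancel  │ The framework validat
The architecture main└─────────────────────┘ asynchronously. Each 
Each component coordinates configuration files efficiently.       
                                                                  
                                                                  
                                                                  
                                                                  
                                                                  
                                                                  
                                                                  
                                                                  
                                                                  


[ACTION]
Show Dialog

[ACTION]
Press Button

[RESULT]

Each component processes configuration files reliably. This module
Each component handles cached results reliably. Each component mon
The architecture maintains memory allocations sequentially.       
                                                                  
The system generates data streams sequentially. Data processing op
The algorithm handles incoming requests asynchronously.           
The pipeline validates memory allocations reliably. Data processin
The framework processes data streams concurrently. Data processing
Each component coordinates incoming requests concurrently. The pip
The pipeline monitors database records sequentially.              
This module validates configuration files reliably. This module im
The architecture monitors cached results incrementally. The archit
Each component validates queue items concurrently. Data processing
Error handling manages queue items reliably. The framework validat
The architecture maintains incoming requests asynchronously. Each 
Each component coordinates configuration files efficiently.       
                                                                  
                                                                  
                                                                  
                                                                  
                                                                  
                                                                  
                                                                  
                                                                  
                                                                  


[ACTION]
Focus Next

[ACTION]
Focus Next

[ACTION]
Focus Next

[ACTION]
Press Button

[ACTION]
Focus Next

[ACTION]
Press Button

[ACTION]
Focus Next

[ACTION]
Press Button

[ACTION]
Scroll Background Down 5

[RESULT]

The algorithm handles incoming requests asynchronously.           
The pipeline validates memory allocations reliably. Data processin
The framework processes data streams concurrently. Data processing
Each component coordinates incoming requests concurrently. The pip
The pipeline monitors database records sequentially.              
This module validates configuration files reliably. This module im
The architecture monitors cached results incrementally. The archit
Each component validates queue items concurrently. Data processing
Error handling manages queue items reliably. The framework validat
The architecture maintains incoming requests asynchronously. Each 
Each component coordinates configuration files efficiently.       
                                                                  
                                                                  
                                                                  
                                                                  
                                                                  
                                                                  
                                                                  
                                                                  
                                                                  
                                                                  
                                                                  
                                                                  
                                                                  
                                                                  


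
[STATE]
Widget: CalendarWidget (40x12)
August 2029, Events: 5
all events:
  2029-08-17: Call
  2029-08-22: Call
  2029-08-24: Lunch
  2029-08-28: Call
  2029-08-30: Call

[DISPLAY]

              August 2029               
Mo Tu We Th Fr Sa Su                    
       1  2  3  4  5                    
 6  7  8  9 10 11 12                    
13 14 15 16 17* 18 19                   
20 21 22* 23 24* 25 26                  
27 28* 29 30* 31                        
                                        
                                        
                                        
                                        
                                        


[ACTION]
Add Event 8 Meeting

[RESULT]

              August 2029               
Mo Tu We Th Fr Sa Su                    
       1  2  3  4  5                    
 6  7  8*  9 10 11 12                   
13 14 15 16 17* 18 19                   
20 21 22* 23 24* 25 26                  
27 28* 29 30* 31                        
                                        
                                        
                                        
                                        
                                        


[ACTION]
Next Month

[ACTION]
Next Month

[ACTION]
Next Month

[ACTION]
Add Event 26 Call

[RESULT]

             November 2029              
Mo Tu We Th Fr Sa Su                    
          1  2  3  4                    
 5  6  7  8  9 10 11                    
12 13 14 15 16 17 18                    
19 20 21 22 23 24 25                    
26* 27 28 29 30                         
                                        
                                        
                                        
                                        
                                        


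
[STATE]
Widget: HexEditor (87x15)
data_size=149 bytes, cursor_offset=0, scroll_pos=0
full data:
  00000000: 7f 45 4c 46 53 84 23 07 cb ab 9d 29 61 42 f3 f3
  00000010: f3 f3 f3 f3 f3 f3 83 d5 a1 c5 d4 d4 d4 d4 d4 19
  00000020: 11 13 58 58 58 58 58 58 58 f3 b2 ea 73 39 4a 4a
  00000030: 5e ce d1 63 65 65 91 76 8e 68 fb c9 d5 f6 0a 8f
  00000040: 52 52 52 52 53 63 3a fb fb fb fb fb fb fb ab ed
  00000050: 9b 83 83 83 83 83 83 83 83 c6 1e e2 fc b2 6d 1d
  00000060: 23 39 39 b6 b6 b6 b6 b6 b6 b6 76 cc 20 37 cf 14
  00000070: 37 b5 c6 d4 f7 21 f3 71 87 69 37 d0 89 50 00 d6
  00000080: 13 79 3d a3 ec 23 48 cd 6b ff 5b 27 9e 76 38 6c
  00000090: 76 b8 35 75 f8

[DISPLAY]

00000000  7F 45 4c 46 53 84 23 07  cb ab 9d 29 61 42 f3 f3  |.ELFS.#....)aB..|         
00000010  f3 f3 f3 f3 f3 f3 83 d5  a1 c5 d4 d4 d4 d4 d4 19  |................|         
00000020  11 13 58 58 58 58 58 58  58 f3 b2 ea 73 39 4a 4a  |..XXXXXXX...s9JJ|         
00000030  5e ce d1 63 65 65 91 76  8e 68 fb c9 d5 f6 0a 8f  |^..cee.v.h......|         
00000040  52 52 52 52 53 63 3a fb  fb fb fb fb fb fb ab ed  |RRRRSc:.........|         
00000050  9b 83 83 83 83 83 83 83  83 c6 1e e2 fc b2 6d 1d  |..............m.|         
00000060  23 39 39 b6 b6 b6 b6 b6  b6 b6 76 cc 20 37 cf 14  |#99.......v. 7..|         
00000070  37 b5 c6 d4 f7 21 f3 71  87 69 37 d0 89 50 00 d6  |7....!.q.i7..P..|         
00000080  13 79 3d a3 ec 23 48 cd  6b ff 5b 27 9e 76 38 6c  |.y=..#H.k.['.v8l|         
00000090  76 b8 35 75 f8                                    |v.5u.           |         
                                                                                       
                                                                                       
                                                                                       
                                                                                       
                                                                                       


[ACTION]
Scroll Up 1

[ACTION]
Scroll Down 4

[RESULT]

00000040  52 52 52 52 53 63 3a fb  fb fb fb fb fb fb ab ed  |RRRRSc:.........|         
00000050  9b 83 83 83 83 83 83 83  83 c6 1e e2 fc b2 6d 1d  |..............m.|         
00000060  23 39 39 b6 b6 b6 b6 b6  b6 b6 76 cc 20 37 cf 14  |#99.......v. 7..|         
00000070  37 b5 c6 d4 f7 21 f3 71  87 69 37 d0 89 50 00 d6  |7....!.q.i7..P..|         
00000080  13 79 3d a3 ec 23 48 cd  6b ff 5b 27 9e 76 38 6c  |.y=..#H.k.['.v8l|         
00000090  76 b8 35 75 f8                                    |v.5u.           |         
                                                                                       
                                                                                       
                                                                                       
                                                                                       
                                                                                       
                                                                                       
                                                                                       
                                                                                       
                                                                                       


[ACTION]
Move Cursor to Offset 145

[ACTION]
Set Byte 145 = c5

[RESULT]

00000040  52 52 52 52 53 63 3a fb  fb fb fb fb fb fb ab ed  |RRRRSc:.........|         
00000050  9b 83 83 83 83 83 83 83  83 c6 1e e2 fc b2 6d 1d  |..............m.|         
00000060  23 39 39 b6 b6 b6 b6 b6  b6 b6 76 cc 20 37 cf 14  |#99.......v. 7..|         
00000070  37 b5 c6 d4 f7 21 f3 71  87 69 37 d0 89 50 00 d6  |7....!.q.i7..P..|         
00000080  13 79 3d a3 ec 23 48 cd  6b ff 5b 27 9e 76 38 6c  |.y=..#H.k.['.v8l|         
00000090  76 C5 35 75 f8                                    |v.5u.           |         
                                                                                       
                                                                                       
                                                                                       
                                                                                       
                                                                                       
                                                                                       
                                                                                       
                                                                                       
                                                                                       


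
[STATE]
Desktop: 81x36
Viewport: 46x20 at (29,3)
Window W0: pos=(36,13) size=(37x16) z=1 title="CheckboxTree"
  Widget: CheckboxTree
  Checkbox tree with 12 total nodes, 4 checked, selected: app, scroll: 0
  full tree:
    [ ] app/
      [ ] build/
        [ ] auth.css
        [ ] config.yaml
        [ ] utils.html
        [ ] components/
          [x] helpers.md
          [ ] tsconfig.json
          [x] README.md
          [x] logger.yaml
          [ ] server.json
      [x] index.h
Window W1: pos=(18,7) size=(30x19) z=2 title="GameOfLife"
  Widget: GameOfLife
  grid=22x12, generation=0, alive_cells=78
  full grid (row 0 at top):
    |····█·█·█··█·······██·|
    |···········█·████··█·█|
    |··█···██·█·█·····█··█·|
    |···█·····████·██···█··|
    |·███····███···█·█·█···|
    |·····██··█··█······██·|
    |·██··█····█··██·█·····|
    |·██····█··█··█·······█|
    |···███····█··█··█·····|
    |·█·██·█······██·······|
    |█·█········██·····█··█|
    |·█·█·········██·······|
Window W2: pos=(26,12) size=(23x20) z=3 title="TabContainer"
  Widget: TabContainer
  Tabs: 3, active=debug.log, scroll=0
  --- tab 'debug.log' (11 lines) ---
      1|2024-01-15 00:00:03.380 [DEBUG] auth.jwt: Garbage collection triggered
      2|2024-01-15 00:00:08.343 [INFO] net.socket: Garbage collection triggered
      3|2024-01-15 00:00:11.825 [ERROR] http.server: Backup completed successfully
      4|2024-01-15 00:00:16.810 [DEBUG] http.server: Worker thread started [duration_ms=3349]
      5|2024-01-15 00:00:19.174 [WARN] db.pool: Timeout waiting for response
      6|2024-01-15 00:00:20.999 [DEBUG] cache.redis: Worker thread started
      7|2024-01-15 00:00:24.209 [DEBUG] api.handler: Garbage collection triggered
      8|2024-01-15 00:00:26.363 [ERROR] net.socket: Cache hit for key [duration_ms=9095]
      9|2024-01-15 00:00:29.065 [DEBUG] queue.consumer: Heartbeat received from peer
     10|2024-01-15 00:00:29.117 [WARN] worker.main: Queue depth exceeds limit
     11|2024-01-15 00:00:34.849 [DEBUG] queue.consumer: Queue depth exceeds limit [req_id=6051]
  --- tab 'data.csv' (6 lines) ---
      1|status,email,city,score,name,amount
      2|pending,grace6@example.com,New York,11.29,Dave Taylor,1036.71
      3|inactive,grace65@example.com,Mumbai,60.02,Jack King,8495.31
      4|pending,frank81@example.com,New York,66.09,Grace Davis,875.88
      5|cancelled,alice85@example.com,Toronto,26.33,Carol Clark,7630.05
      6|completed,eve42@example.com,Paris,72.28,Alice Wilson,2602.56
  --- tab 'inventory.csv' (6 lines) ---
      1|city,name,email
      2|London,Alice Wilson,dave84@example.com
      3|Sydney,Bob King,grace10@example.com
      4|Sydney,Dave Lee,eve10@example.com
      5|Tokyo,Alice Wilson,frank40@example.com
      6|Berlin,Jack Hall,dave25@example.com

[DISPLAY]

                                              
                                              
                                              
                                              
━━━━━━━━━━━━━━━━━━┓                           
e                 ┃                           
──────────────────┨                           
                  ┃                           
·█·······██·      ┃                           
━━━━━━━━━━━━━━━━━━━┓                          
abContainer        ┃━━━━━━━━━━━━━━━━━━━━━━━┓  
───────────────────┨e                      ┃  
ebug.log]│ data.csv┃───────────────────────┨  
───────────────────┃                       ┃  
24-01-15 00:00:03.3┃/                      ┃  
24-01-15 00:00:08.3┃h.css                  ┃  
24-01-15 00:00:11.8┃fig.yaml               ┃  
24-01-15 00:00:16.8┃ls.html                ┃  
24-01-15 00:00:19.1┃ponents/               ┃  
24-01-15 00:00:20.9┃elpers.md              ┃  


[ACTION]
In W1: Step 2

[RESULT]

                                              
                                              
                                              
                                              
━━━━━━━━━━━━━━━━━━┓                           
e                 ┃                           
──────────────────┨                           
                  ┃                           
···██·█·███·      ┃                           
━━━━━━━━━━━━━━━━━━━┓                          
abContainer        ┃━━━━━━━━━━━━━━━━━━━━━━━┓  
───────────────────┨e                      ┃  
ebug.log]│ data.csv┃───────────────────────┨  
───────────────────┃                       ┃  
24-01-15 00:00:03.3┃/                      ┃  
24-01-15 00:00:08.3┃h.css                  ┃  
24-01-15 00:00:11.8┃fig.yaml               ┃  
24-01-15 00:00:16.8┃ls.html                ┃  
24-01-15 00:00:19.1┃ponents/               ┃  
24-01-15 00:00:20.9┃elpers.md              ┃  


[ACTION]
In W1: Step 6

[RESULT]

                                              
                                              
                                              
                                              
━━━━━━━━━━━━━━━━━━┓                           
e                 ┃                           
──────────────────┨                           
                  ┃                           
·█···█·█····      ┃                           
━━━━━━━━━━━━━━━━━━━┓                          
abContainer        ┃━━━━━━━━━━━━━━━━━━━━━━━┓  
───────────────────┨e                      ┃  
ebug.log]│ data.csv┃───────────────────────┨  
───────────────────┃                       ┃  
24-01-15 00:00:03.3┃/                      ┃  
24-01-15 00:00:08.3┃h.css                  ┃  
24-01-15 00:00:11.8┃fig.yaml               ┃  
24-01-15 00:00:16.8┃ls.html                ┃  
24-01-15 00:00:19.1┃ponents/               ┃  
24-01-15 00:00:20.9┃elpers.md              ┃  


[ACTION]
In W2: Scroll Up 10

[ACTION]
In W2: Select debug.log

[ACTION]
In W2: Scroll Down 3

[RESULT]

                                              
                                              
                                              
                                              
━━━━━━━━━━━━━━━━━━┓                           
e                 ┃                           
──────────────────┨                           
                  ┃                           
·█···█·█····      ┃                           
━━━━━━━━━━━━━━━━━━━┓                          
abContainer        ┃━━━━━━━━━━━━━━━━━━━━━━━┓  
───────────────────┨e                      ┃  
ebug.log]│ data.csv┃───────────────────────┨  
───────────────────┃                       ┃  
24-01-15 00:00:16.8┃/                      ┃  
24-01-15 00:00:19.1┃h.css                  ┃  
24-01-15 00:00:20.9┃fig.yaml               ┃  
24-01-15 00:00:24.2┃ls.html                ┃  
24-01-15 00:00:26.3┃ponents/               ┃  
24-01-15 00:00:29.0┃elpers.md              ┃  


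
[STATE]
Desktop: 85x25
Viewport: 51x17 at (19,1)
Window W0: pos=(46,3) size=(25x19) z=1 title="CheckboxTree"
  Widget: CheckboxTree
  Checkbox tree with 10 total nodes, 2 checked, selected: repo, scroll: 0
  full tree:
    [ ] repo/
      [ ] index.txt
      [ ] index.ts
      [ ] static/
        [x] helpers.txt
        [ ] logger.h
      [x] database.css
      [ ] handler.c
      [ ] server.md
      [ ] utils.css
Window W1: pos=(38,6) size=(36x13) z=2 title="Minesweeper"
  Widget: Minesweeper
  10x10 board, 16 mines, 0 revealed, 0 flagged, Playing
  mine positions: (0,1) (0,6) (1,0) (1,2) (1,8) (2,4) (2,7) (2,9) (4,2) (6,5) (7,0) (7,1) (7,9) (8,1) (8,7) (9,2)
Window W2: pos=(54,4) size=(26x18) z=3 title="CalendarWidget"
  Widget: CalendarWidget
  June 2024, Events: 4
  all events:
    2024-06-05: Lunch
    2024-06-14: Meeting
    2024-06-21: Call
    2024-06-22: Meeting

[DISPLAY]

                                                   
                                                   
                           ┏━━━━━━━━━━━━━━━━━━━━━━━
                           ┃ Checkb┏━━━━━━━━━━━━━━━
                           ┠───────┃ CalendarWidget
                   ┏━━━━━━━━━━━━━━━┠───────────────
                   ┃ Minesweeper   ┃       June 202
                   ┠───────────────┃Mo Tu We Th Fr 
                   ┃■■■■■■■■■■     ┃               
                   ┃■■■■■■■■■■     ┃ 3  4  5*  6  7
                   ┃■■■■■■■■■■     ┃10 11 12 13 14*
                   ┃■■■■■■■■■■     ┃17 18 19 20 21*
                   ┃■■■■■■■■■■     ┃24 25 26 27 28 
                   ┃■■■■■■■■■■     ┃               
                   ┃■■■■■■■■■■     ┃               
                   ┃■■■■■■■■■■     ┃               
                   ┃■■■■■■■■■■     ┃               


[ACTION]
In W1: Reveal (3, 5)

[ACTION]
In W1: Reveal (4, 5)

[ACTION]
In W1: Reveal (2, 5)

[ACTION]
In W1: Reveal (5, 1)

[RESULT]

                                                   
                                                   
                           ┏━━━━━━━━━━━━━━━━━━━━━━━
                           ┃ Checkb┏━━━━━━━━━━━━━━━
                           ┠───────┃ CalendarWidget
                   ┏━━━━━━━━━━━━━━━┠───────────────
                   ┃ Minesweeper   ┃       June 202
                   ┠───────────────┃Mo Tu We Th Fr 
                   ┃■■■■■■■■■■     ┃               
                   ┃■■■■■■■■■■     ┃ 3  4  5*  6  7
                   ┃■■■■■1■■■■     ┃10 11 12 13 14*
                   ┃■■■2111121     ┃17 18 19 20 21*
                   ┃■■■1           ┃24 25 26 27 28 
                   ┃■1■1111        ┃               
                   ┃■■■■■■1 11     ┃               
                   ┃■■■■■■212■     ┃               
                   ┃■■■■■■■■■■     ┃               
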